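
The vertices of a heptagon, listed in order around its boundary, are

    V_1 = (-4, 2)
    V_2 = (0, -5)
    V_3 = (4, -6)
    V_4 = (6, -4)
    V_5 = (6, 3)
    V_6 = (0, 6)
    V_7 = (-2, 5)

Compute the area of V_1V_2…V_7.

Apply the surveyor's formula: 2A = Σ (x_i·y_{i+1} − x_{i+1}·y_i), indices taken mod 7.
Σ = (20) + (20) + (20) + (42) + (36) + (12) + (16) = 166
Area = |Σ|/2 = 83.

83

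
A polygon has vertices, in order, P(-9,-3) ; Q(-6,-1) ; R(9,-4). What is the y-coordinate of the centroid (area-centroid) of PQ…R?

Apply the shoelace (surveyor's) formula. First the cross-terms c_i = x_i·y_{i+1} − x_{i+1}·y_i:
  -9, 33, -63  ⇒  2A = -39, A = -19.5.
Then Σ (y_i + y_{i+1})·c_i = 312, so ȳ = 312 / (6·(-19.5)) = -8/3.

-8/3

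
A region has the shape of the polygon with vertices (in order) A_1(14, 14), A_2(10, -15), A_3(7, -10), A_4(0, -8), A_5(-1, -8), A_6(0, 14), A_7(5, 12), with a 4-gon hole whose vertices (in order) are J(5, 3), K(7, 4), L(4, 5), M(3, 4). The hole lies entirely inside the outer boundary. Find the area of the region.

291.5

Outer boundary:
Apply the surveyor's formula: 2A = Σ (x_i·y_{i+1} − x_{i+1}·y_i), indices taken mod 7.
Σ = (-350) + (5) + (-56) + (-8) + (-14) + (-70) + (-98) = -591
Area = |Σ|/2 = 295.5.
Hole:
Apply the shoelace (surveyor's) formula: 2A = Σ (x_i·y_{i+1} − x_{i+1}·y_i), indices taken mod 4.
Σ = (-1) + (19) + (1) + (-11) = 8
Area = |Σ|/2 = 4.
Net area = 295.5 − 4 = 291.5.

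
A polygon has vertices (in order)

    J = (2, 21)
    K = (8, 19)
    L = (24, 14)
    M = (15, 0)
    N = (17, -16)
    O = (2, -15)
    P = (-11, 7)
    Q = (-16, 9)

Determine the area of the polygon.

Apply the shoelace (surveyor's) formula: 2A = Σ (x_i·y_{i+1} − x_{i+1}·y_i), indices taken mod 8.
Σ = (-130) + (-344) + (-210) + (-240) + (-223) + (-151) + (13) + (-354) = -1639
Area = |Σ|/2 = 819.5.

819.5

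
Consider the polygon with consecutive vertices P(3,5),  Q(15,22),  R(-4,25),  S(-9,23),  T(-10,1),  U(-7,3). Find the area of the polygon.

370.5

Apply the shoelace (surveyor's) formula: 2A = Σ (x_i·y_{i+1} − x_{i+1}·y_i), indices taken mod 6.
Cross-terms: -9, 463, 133, 221, -23, -44  ⇒  Σ = 741
Area = |Σ|/2 = 370.5.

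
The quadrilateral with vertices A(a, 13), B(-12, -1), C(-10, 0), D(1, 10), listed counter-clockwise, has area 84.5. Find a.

Write out the shoelace sum; only the two edges meeting at A involve a:
2·Area = [(1·13 − a·10) + (a·(-1) − (-12)·13)] + -110
       = -11·a + 59 = 169
⇒ a = -10.

-10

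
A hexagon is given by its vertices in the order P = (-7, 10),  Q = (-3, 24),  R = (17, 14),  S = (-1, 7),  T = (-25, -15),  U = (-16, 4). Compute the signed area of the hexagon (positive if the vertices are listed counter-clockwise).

Σ = (-138) + (-450) + (133) + (190) + (-340) + (-132) = -737
Signed area = Σ/2 = -368.5 (negative ⇒ clockwise traversal).

-368.5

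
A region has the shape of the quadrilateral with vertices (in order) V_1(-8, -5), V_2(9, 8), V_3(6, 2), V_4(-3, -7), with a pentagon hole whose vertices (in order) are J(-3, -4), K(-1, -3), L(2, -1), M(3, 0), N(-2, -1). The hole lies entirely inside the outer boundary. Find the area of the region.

Outer boundary:
Apply the surveyor's formula: 2A = Σ (x_i·y_{i+1} − x_{i+1}·y_i), indices taken mod 4.
V_1→V_2: (-8)(8) − (9)(-5) = -19
V_2→V_3: (9)(2) − (6)(8) = -30
V_3→V_4: (6)(-7) − (-3)(2) = -36
V_4→V_1: (-3)(-5) − (-8)(-7) = -41
Σ = -126
Area = |Σ|/2 = 63.
Hole:
Cross-terms: 5, 7, 3, -3, 5  ⇒  Σ = 17
Area = |Σ|/2 = 8.5.
Net area = 63 − 8.5 = 54.5.

54.5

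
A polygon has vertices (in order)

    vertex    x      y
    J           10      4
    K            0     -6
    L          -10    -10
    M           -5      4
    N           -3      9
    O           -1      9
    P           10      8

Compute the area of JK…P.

Apply the shoelace formula: 2A = Σ (x_i·y_{i+1} − x_{i+1}·y_i), indices taken mod 7.
J→K: (10)(-6) − (0)(4) = -60
K→L: (0)(-10) − (-10)(-6) = -60
L→M: (-10)(4) − (-5)(-10) = -90
M→N: (-5)(9) − (-3)(4) = -33
N→O: (-3)(9) − (-1)(9) = -18
O→P: (-1)(8) − (10)(9) = -98
P→J: (10)(4) − (10)(8) = -40
Σ = -399
Area = |Σ|/2 = 199.5.

199.5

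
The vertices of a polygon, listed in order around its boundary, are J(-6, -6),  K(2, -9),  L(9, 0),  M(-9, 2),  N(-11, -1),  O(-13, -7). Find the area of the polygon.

Apply the shoelace (surveyor's) formula: 2A = Σ (x_i·y_{i+1} − x_{i+1}·y_i), indices taken mod 6.
Σ = (66) + (81) + (18) + (31) + (64) + (36) = 296
Area = |Σ|/2 = 148.

148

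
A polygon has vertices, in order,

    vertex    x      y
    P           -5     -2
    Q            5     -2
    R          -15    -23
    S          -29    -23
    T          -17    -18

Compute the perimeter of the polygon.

86

|PQ| = √((10)² + (0)²) = √100 = 10
|QR| = √((-20)² + (-21)²) = √841 = 29
|RS| = √((-14)² + (0)²) = √196 = 14
|ST| = √((12)² + (5)²) = √169 = 13
|TP| = √((12)² + (16)²) = √400 = 20
Perimeter = 10 + 29 + 14 + 13 + 20 = 86.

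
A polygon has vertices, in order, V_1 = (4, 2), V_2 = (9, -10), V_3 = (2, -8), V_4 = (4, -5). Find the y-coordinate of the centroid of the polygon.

Apply the shoelace (surveyor's) formula. First the cross-terms c_i = x_i·y_{i+1} − x_{i+1}·y_i:
  -58, -52, 22, 28  ⇒  2A = -60, A = -30.
Then Σ (y_i + y_{i+1})·c_i = 1030, so ȳ = 1030 / (6·(-30)) = -103/18.

-103/18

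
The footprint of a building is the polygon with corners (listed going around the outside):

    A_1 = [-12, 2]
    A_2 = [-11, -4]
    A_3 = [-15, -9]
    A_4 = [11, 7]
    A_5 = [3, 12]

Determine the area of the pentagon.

Apply Gauss's area formula: 2A = Σ (x_i·y_{i+1} − x_{i+1}·y_i), indices taken mod 5.
A_1→A_2: (-12)(-4) − (-11)(2) = 70
A_2→A_3: (-11)(-9) − (-15)(-4) = 39
A_3→A_4: (-15)(7) − (11)(-9) = -6
A_4→A_5: (11)(12) − (3)(7) = 111
A_5→A_1: (3)(2) − (-12)(12) = 150
Σ = 364
Area = |Σ|/2 = 182.

182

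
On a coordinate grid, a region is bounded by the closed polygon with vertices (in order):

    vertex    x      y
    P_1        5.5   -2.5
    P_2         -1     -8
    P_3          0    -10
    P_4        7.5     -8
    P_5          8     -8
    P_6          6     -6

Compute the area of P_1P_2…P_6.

30.25

Apply the shoelace (surveyor's) formula: 2A = Σ (x_i·y_{i+1} − x_{i+1}·y_i), indices taken mod 6.
P_1→P_2: (5.5)(-8) − (-1)(-2.5) = -46.5
P_2→P_3: (-1)(-10) − (0)(-8) = 10
P_3→P_4: (0)(-8) − (7.5)(-10) = 75
P_4→P_5: (7.5)(-8) − (8)(-8) = 4
P_5→P_6: (8)(-6) − (6)(-8) = 0
P_6→P_1: (6)(-2.5) − (5.5)(-6) = 18
Σ = 60.5
Area = |Σ|/2 = 30.25.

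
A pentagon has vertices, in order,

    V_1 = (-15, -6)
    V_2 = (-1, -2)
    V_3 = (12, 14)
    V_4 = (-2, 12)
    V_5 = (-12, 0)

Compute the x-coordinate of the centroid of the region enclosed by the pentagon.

Apply Gauss's area formula. First the cross-terms c_i = x_i·y_{i+1} − x_{i+1}·y_i:
  24, 10, 172, 144, 72  ⇒  2A = 422, A = 211.
Then Σ (x_i + x_{i+1})·c_i = -2514, so x̄ = -2514 / (6·211) = -419/211.

-419/211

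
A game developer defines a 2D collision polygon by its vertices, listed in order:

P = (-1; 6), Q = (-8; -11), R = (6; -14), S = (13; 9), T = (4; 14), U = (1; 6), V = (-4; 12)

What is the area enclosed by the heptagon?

Σ = (59) + (178) + (236) + (146) + (10) + (36) + (-12) = 653
Area = |Σ|/2 = 326.5.

326.5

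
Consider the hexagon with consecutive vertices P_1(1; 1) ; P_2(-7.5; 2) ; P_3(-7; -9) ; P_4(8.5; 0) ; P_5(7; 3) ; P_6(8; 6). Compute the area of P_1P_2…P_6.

106.5

Apply the shoelace (surveyor's) formula: 2A = Σ (x_i·y_{i+1} − x_{i+1}·y_i), indices taken mod 6.
Σ = (9.5) + (81.5) + (76.5) + (25.5) + (18) + (2) = 213
Area = |Σ|/2 = 106.5.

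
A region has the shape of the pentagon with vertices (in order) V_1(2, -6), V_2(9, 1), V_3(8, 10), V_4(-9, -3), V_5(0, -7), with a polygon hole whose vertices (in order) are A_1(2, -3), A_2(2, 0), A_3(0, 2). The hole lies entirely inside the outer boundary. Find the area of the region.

137.5

Outer boundary:
Apply the surveyor's formula: 2A = Σ (x_i·y_{i+1} − x_{i+1}·y_i), indices taken mod 5.
Σ = (56) + (82) + (66) + (63) + (14) = 281
Area = |Σ|/2 = 140.5.
Hole:
Cross-terms: 6, 4, -4  ⇒  Σ = 6
Area = |Σ|/2 = 3.
Net area = 140.5 − 3 = 137.5.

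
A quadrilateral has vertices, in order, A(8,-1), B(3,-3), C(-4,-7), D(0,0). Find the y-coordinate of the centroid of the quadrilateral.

-23/9

Apply the shoelace (surveyor's) formula. First the cross-terms c_i = x_i·y_{i+1} − x_{i+1}·y_i:
  -21, -33, 0, 0  ⇒  2A = -54, A = -27.
Then Σ (y_i + y_{i+1})·c_i = 414, so ȳ = 414 / (6·(-27)) = -23/9.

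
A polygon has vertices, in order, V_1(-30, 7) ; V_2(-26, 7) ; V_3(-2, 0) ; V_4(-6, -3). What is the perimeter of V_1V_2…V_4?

60

|V_1V_2| = √((4)² + (0)²) = √16 = 4
|V_2V_3| = √((24)² + (-7)²) = √625 = 25
|V_3V_4| = √((-4)² + (-3)²) = √25 = 5
|V_4V_1| = √((-24)² + (10)²) = √676 = 26
Perimeter = 4 + 25 + 5 + 26 = 60.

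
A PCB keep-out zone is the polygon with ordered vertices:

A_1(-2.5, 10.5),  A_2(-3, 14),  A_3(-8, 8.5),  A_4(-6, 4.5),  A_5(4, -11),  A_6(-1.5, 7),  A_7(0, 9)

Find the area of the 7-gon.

83.25

Σ = (-3.5) + (86.5) + (15) + (48) + (11.5) + (-13.5) + (22.5) = 166.5
Area = |Σ|/2 = 83.25.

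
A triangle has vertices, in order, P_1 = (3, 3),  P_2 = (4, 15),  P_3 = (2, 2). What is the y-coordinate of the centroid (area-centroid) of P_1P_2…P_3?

20/3

Apply Gauss's area formula. First the cross-terms c_i = x_i·y_{i+1} − x_{i+1}·y_i:
  33, -22, 0  ⇒  2A = 11, A = 5.5.
Then Σ (y_i + y_{i+1})·c_i = 220, so ȳ = 220 / (6·5.5) = 20/3.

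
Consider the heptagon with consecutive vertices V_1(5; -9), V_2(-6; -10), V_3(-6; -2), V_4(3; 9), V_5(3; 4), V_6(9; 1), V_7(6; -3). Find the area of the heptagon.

Σ = (-104) + (-48) + (-48) + (-15) + (-33) + (-33) + (-39) = -320
Area = |Σ|/2 = 160.

160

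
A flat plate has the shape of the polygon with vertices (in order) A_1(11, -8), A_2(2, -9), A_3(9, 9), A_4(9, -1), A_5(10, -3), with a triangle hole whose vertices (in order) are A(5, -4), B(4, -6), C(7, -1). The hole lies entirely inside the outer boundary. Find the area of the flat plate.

68.5

Outer boundary:
Apply the surveyor's formula: 2A = Σ (x_i·y_{i+1} − x_{i+1}·y_i), indices taken mod 5.
Σ = (-83) + (99) + (-90) + (-17) + (-47) = -138
Area = |Σ|/2 = 69.
Hole:
Apply the shoelace (surveyor's) formula: 2A = Σ (x_i·y_{i+1} − x_{i+1}·y_i), indices taken mod 3.
Cross-terms: -14, 38, -23  ⇒  Σ = 1
Area = |Σ|/2 = 0.5.
Net area = 69 − 0.5 = 68.5.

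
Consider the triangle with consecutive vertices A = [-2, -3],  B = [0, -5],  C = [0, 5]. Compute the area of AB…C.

10

Apply the surveyor's formula: 2A = Σ (x_i·y_{i+1} − x_{i+1}·y_i), indices taken mod 3.
A→B: (-2)(-5) − (0)(-3) = 10
B→C: (0)(5) − (0)(-5) = 0
C→A: (0)(-3) − (-2)(5) = 10
Σ = 20
Area = |Σ|/2 = 10.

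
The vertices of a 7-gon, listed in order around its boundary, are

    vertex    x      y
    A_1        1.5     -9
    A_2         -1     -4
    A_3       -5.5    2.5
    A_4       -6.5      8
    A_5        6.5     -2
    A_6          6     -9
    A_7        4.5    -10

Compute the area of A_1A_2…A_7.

98.875

A_1→A_2: (1.5)(-4) − (-1)(-9) = -15
A_2→A_3: (-1)(2.5) − (-5.5)(-4) = -24.5
A_3→A_4: (-5.5)(8) − (-6.5)(2.5) = -27.75
A_4→A_5: (-6.5)(-2) − (6.5)(8) = -39
A_5→A_6: (6.5)(-9) − (6)(-2) = -46.5
A_6→A_7: (6)(-10) − (4.5)(-9) = -19.5
A_7→A_1: (4.5)(-9) − (1.5)(-10) = -25.5
Σ = -197.75
Area = |Σ|/2 = 98.875.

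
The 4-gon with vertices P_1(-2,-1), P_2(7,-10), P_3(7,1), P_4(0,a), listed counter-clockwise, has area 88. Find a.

8

Write out the shoelace sum; only the two edges meeting at P_4 involve a:
2·Area = [(7·a − 0·1) + (0·(-1) − (-2)·a)] + 104
       = 9·a + 104 = 176
⇒ a = 8.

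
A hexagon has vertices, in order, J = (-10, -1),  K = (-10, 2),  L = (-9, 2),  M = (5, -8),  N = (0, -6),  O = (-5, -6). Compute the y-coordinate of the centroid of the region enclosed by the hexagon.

-151/51

Apply the surveyor's formula. First the cross-terms c_i = x_i·y_{i+1} − x_{i+1}·y_i:
  -30, -2, 62, -30, -30, -55  ⇒  2A = -85, A = -42.5.
Then Σ (y_i + y_{i+1})·c_i = 755, so ȳ = 755 / (6·(-42.5)) = -151/51.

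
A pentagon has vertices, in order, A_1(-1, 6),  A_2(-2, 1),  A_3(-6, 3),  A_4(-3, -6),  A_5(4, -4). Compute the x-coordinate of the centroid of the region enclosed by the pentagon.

-57/56

Apply the shoelace formula. First the cross-terms c_i = x_i·y_{i+1} − x_{i+1}·y_i:
  11, 0, 45, 36, 20  ⇒  2A = 112, A = 56.
Then Σ (x_i + x_{i+1})·c_i = -342, so x̄ = -342 / (6·56) = -57/56.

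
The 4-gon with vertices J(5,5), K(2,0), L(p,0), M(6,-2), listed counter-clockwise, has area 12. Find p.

Write out the shoelace sum; only the two edges meeting at L involve p:
2·Area = [(2·0 − p·0) + (p·(-2) − 6·0)] + 30
       = -2·p + 30 = 24
⇒ p = 3.

3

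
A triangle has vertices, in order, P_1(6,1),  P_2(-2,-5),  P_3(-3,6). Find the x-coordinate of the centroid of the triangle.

Apply the shoelace formula. First the cross-terms c_i = x_i·y_{i+1} − x_{i+1}·y_i:
  -28, -27, -39  ⇒  2A = -94, A = -47.
Then Σ (x_i + x_{i+1})·c_i = -94, so x̄ = -94 / (6·(-47)) = 1/3.

1/3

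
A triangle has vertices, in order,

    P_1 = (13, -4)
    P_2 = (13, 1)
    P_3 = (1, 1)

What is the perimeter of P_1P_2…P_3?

|P_1P_2| = √((0)² + (5)²) = √25 = 5
|P_2P_3| = √((-12)² + (0)²) = √144 = 12
|P_3P_1| = √((12)² + (-5)²) = √169 = 13
Perimeter = 5 + 12 + 13 = 30.

30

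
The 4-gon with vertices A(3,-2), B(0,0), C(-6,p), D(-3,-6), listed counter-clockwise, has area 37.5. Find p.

5

The doubled signed area Σ (x_i y_{i+1} − x_{i+1} y_i) is linear in p.
With p=0 it equals 60; the coefficient of p is 3 (from the two edges through C).
So 3·p + 60 = 2·37.5 = 75 ⇒ p = 5.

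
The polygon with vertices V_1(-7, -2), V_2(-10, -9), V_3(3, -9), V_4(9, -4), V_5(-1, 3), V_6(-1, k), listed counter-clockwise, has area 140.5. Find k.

4

Write out the shoelace sum; only the two edges meeting at V_6 involve k:
2·Area = [((-1)·k − (-1)·3) + ((-1)·(-2) − (-7)·k)] + 252
       = 6·k + 257 = 281
⇒ k = 4.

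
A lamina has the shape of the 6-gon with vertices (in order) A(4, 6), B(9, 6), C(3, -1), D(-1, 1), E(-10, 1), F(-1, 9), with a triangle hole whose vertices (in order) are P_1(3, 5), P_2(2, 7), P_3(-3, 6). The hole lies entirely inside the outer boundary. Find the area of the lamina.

Outer boundary:
Σ = (-30) + (-27) + (2) + (9) + (-89) + (-42) = -177
Area = |Σ|/2 = 88.5.
Hole:
Apply the shoelace formula: 2A = Σ (x_i·y_{i+1} − x_{i+1}·y_i), indices taken mod 3.
P_1→P_2: (3)(7) − (2)(5) = 11
P_2→P_3: (2)(6) − (-3)(7) = 33
P_3→P_1: (-3)(5) − (3)(6) = -33
Σ = 11
Area = |Σ|/2 = 5.5.
Net area = 88.5 − 5.5 = 83.

83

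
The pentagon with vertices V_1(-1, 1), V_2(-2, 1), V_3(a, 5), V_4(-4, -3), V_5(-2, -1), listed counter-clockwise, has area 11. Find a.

The doubled signed area Σ (x_i y_{i+1} − x_{i+1} y_i) is linear in a.
With a=0 it equals 6; the coefficient of a is -4 (from the two edges through V_3).
So -4·a + 6 = 2·11 = 22 ⇒ a = -4.

-4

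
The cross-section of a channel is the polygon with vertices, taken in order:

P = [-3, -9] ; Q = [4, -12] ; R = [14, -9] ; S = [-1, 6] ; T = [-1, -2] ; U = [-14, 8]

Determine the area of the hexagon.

200.5

P→Q: (-3)(-12) − (4)(-9) = 72
Q→R: (4)(-9) − (14)(-12) = 132
R→S: (14)(6) − (-1)(-9) = 75
S→T: (-1)(-2) − (-1)(6) = 8
T→U: (-1)(8) − (-14)(-2) = -36
U→P: (-14)(-9) − (-3)(8) = 150
Σ = 401
Area = |Σ|/2 = 200.5.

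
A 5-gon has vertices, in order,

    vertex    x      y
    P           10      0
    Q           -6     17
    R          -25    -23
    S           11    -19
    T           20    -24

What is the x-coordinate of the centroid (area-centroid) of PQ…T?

-703/237

Apply Gauss's area formula. First the cross-terms c_i = x_i·y_{i+1} − x_{i+1}·y_i:
  170, 563, 728, 116, 240  ⇒  2A = 1817, A = 908.5.
Then Σ (x_i + x_{i+1})·c_i = -16169, so x̄ = -16169 / (6·908.5) = -703/237.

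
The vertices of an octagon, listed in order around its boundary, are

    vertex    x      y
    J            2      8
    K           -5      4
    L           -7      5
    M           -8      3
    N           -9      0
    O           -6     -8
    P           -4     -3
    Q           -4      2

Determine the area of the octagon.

49.5

Apply Gauss's area formula: 2A = Σ (x_i·y_{i+1} − x_{i+1}·y_i), indices taken mod 8.
Σ = (48) + (3) + (19) + (27) + (72) + (-14) + (-20) + (-36) = 99
Area = |Σ|/2 = 49.5.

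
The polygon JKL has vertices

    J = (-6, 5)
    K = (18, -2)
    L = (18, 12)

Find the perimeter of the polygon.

64

|JK| = √((24)² + (-7)²) = √625 = 25
|KL| = √((0)² + (14)²) = √196 = 14
|LJ| = √((-24)² + (-7)²) = √625 = 25
Perimeter = 25 + 14 + 25 = 64.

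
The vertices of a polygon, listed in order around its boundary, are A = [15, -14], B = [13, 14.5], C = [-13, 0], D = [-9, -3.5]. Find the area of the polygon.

Σ = (399.5) + (188.5) + (45.5) + (178.5) = 812
Area = |Σ|/2 = 406.

406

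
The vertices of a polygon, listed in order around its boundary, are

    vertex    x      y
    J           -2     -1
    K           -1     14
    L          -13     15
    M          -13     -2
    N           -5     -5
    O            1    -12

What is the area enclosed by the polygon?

Cross-terms: -29, 167, 221, 55, 65, -25  ⇒  Σ = 454
Area = |Σ|/2 = 227.

227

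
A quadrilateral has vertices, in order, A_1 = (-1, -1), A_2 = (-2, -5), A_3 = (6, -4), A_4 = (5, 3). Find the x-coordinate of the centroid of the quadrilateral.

79/33

Apply Gauss's area formula. First the cross-terms c_i = x_i·y_{i+1} − x_{i+1}·y_i:
  3, 38, 38, -2  ⇒  2A = 77, A = 38.5.
Then Σ (x_i + x_{i+1})·c_i = 553, so x̄ = 553 / (6·38.5) = 79/33.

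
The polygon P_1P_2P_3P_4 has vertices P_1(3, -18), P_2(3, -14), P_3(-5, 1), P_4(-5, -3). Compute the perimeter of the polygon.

42

|P_1P_2| = √((0)² + (4)²) = √16 = 4
|P_2P_3| = √((-8)² + (15)²) = √289 = 17
|P_3P_4| = √((0)² + (-4)²) = √16 = 4
|P_4P_1| = √((8)² + (-15)²) = √289 = 17
Perimeter = 4 + 17 + 4 + 17 = 42.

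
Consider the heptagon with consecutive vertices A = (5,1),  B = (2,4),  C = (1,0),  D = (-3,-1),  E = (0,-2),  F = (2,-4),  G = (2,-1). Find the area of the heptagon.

18

Cross-terms: 18, -4, -1, 6, 4, 6, 7  ⇒  Σ = 36
Area = |Σ|/2 = 18.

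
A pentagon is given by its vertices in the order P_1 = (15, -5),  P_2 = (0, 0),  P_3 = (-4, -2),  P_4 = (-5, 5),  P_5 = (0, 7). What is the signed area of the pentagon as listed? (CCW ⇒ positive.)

P_1→P_2: (15)(0) − (0)(-5) = 0
P_2→P_3: (0)(-2) − (-4)(0) = 0
P_3→P_4: (-4)(5) − (-5)(-2) = -30
P_4→P_5: (-5)(7) − (0)(5) = -35
P_5→P_1: (0)(-5) − (15)(7) = -105
Σ = -170
Signed area = Σ/2 = -85 (negative ⇒ clockwise traversal).

-85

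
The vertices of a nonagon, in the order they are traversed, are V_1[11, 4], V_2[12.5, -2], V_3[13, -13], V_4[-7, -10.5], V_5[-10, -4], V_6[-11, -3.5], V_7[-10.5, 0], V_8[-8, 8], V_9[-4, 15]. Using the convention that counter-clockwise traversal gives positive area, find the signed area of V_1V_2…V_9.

-455.875

Apply the surveyor's formula: 2A = Σ (x_i·y_{i+1} − x_{i+1}·y_i), indices taken mod 9.
Σ = (-72) + (-136.5) + (-227.5) + (-77) + (-9) + (-36.75) + (-84) + (-88) + (-181) = -911.75
Signed area = Σ/2 = -455.875 (negative ⇒ clockwise traversal).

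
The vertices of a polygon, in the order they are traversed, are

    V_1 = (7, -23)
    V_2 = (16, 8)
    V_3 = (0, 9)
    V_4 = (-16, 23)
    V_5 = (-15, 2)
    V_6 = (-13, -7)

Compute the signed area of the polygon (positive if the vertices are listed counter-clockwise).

752

Apply the shoelace formula: 2A = Σ (x_i·y_{i+1} − x_{i+1}·y_i), indices taken mod 6.
Σ = (424) + (144) + (144) + (313) + (131) + (348) = 1504
Signed area = Σ/2 = 752 (positive ⇒ counter-clockwise traversal).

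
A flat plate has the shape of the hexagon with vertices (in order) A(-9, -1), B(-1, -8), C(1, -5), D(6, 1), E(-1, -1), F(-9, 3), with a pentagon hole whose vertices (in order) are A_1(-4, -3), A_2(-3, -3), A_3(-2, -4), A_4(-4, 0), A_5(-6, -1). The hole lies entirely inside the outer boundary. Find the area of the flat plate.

Outer boundary:
Apply Gauss's area formula: 2A = Σ (x_i·y_{i+1} − x_{i+1}·y_i), indices taken mod 6.
Σ = (71) + (13) + (31) + (-5) + (-12) + (36) = 134
Area = |Σ|/2 = 67.
Hole:
Apply Gauss's area formula: 2A = Σ (x_i·y_{i+1} − x_{i+1}·y_i), indices taken mod 5.
A_1→A_2: (-4)(-3) − (-3)(-3) = 3
A_2→A_3: (-3)(-4) − (-2)(-3) = 6
A_3→A_4: (-2)(0) − (-4)(-4) = -16
A_4→A_5: (-4)(-1) − (-6)(0) = 4
A_5→A_1: (-6)(-3) − (-4)(-1) = 14
Σ = 11
Area = |Σ|/2 = 5.5.
Net area = 67 − 5.5 = 61.5.

61.5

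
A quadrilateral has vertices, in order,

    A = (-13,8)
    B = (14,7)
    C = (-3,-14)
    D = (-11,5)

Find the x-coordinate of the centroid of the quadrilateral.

Apply the shoelace (surveyor's) formula. First the cross-terms c_i = x_i·y_{i+1} − x_{i+1}·y_i:
  -203, -175, -169, -23  ⇒  2A = -570, A = -285.
Then Σ (x_i + x_{i+1})·c_i = 790, so x̄ = 790 / (6·(-285)) = -79/171.

-79/171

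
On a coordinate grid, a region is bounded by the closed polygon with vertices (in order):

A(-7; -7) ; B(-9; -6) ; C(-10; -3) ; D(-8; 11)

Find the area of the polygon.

Cross-terms: -21, -33, -134, 133  ⇒  Σ = -55
Area = |Σ|/2 = 27.5.

27.5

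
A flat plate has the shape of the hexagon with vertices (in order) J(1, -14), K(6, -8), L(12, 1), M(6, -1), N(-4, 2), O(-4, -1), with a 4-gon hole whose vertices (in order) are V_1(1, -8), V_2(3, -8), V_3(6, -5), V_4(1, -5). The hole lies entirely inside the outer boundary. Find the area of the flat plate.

Outer boundary:
Apply Gauss's area formula: 2A = Σ (x_i·y_{i+1} − x_{i+1}·y_i), indices taken mod 6.
J→K: (1)(-8) − (6)(-14) = 76
K→L: (6)(1) − (12)(-8) = 102
L→M: (12)(-1) − (6)(1) = -18
M→N: (6)(2) − (-4)(-1) = 8
N→O: (-4)(-1) − (-4)(2) = 12
O→J: (-4)(-14) − (1)(-1) = 57
Σ = 237
Area = |Σ|/2 = 118.5.
Hole:
Apply Gauss's area formula: 2A = Σ (x_i·y_{i+1} − x_{i+1}·y_i), indices taken mod 4.
Σ = (16) + (33) + (-25) + (-3) = 21
Area = |Σ|/2 = 10.5.
Net area = 118.5 − 10.5 = 108.

108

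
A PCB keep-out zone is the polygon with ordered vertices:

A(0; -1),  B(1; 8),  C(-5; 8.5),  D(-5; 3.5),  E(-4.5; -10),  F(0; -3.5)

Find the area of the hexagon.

Apply the shoelace formula: 2A = Σ (x_i·y_{i+1} − x_{i+1}·y_i), indices taken mod 6.
A→B: (0)(8) − (1)(-1) = 1
B→C: (1)(8.5) − (-5)(8) = 48.5
C→D: (-5)(3.5) − (-5)(8.5) = 25
D→E: (-5)(-10) − (-4.5)(3.5) = 65.75
E→F: (-4.5)(-3.5) − (0)(-10) = 15.75
F→A: (0)(-1) − (0)(-3.5) = 0
Σ = 156
Area = |Σ|/2 = 78.

78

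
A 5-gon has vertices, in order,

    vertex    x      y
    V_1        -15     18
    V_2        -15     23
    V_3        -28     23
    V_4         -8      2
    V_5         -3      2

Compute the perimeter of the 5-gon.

|V_1V_2| = √((0)² + (5)²) = √25 = 5
|V_2V_3| = √((-13)² + (0)²) = √169 = 13
|V_3V_4| = √((20)² + (-21)²) = √841 = 29
|V_4V_5| = √((5)² + (0)²) = √25 = 5
|V_5V_1| = √((-12)² + (16)²) = √400 = 20
Perimeter = 5 + 13 + 29 + 5 + 20 = 72.

72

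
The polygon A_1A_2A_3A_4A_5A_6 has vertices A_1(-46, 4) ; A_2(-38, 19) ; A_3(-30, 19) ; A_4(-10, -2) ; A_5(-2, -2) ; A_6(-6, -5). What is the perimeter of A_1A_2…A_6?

|A_1A_2| = √((8)² + (15)²) = √289 = 17
|A_2A_3| = √((8)² + (0)²) = √64 = 8
|A_3A_4| = √((20)² + (-21)²) = √841 = 29
|A_4A_5| = √((8)² + (0)²) = √64 = 8
|A_5A_6| = √((-4)² + (-3)²) = √25 = 5
|A_6A_1| = √((-40)² + (9)²) = √1681 = 41
Perimeter = 17 + 8 + 29 + 8 + 5 + 41 = 108.

108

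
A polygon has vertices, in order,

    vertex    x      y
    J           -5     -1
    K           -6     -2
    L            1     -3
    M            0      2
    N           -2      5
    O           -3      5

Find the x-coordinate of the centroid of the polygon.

-19/9

Apply the shoelace formula. First the cross-terms c_i = x_i·y_{i+1} − x_{i+1}·y_i:
  4, 20, 2, 4, 5, 28  ⇒  2A = 63, A = 31.5.
Then Σ (x_i + x_{i+1})·c_i = -399, so x̄ = -399 / (6·31.5) = -19/9.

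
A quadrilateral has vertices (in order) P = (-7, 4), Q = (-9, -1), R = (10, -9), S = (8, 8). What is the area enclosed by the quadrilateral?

187

Apply the surveyor's formula: 2A = Σ (x_i·y_{i+1} − x_{i+1}·y_i), indices taken mod 4.
Cross-terms: 43, 91, 152, 88  ⇒  Σ = 374
Area = |Σ|/2 = 187.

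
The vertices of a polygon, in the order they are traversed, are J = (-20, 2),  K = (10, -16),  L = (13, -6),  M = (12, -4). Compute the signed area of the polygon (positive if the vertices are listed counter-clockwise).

206

Apply Gauss's area formula: 2A = Σ (x_i·y_{i+1} − x_{i+1}·y_i), indices taken mod 4.
Σ = (300) + (148) + (20) + (-56) = 412
Signed area = Σ/2 = 206 (positive ⇒ counter-clockwise traversal).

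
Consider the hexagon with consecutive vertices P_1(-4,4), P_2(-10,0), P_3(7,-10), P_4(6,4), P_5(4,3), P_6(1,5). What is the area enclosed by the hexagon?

135.5

Apply the surveyor's formula: 2A = Σ (x_i·y_{i+1} − x_{i+1}·y_i), indices taken mod 6.
Σ = (40) + (100) + (88) + (2) + (17) + (24) = 271
Area = |Σ|/2 = 135.5.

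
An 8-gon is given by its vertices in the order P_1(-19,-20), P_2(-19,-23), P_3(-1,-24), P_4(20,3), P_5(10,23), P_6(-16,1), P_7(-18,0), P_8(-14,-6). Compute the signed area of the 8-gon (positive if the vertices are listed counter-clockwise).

Apply the shoelace (surveyor's) formula: 2A = Σ (x_i·y_{i+1} − x_{i+1}·y_i), indices taken mod 8.
Σ = (57) + (433) + (477) + (430) + (378) + (18) + (108) + (166) = 2067
Signed area = Σ/2 = 1033.5 (positive ⇒ counter-clockwise traversal).

1033.5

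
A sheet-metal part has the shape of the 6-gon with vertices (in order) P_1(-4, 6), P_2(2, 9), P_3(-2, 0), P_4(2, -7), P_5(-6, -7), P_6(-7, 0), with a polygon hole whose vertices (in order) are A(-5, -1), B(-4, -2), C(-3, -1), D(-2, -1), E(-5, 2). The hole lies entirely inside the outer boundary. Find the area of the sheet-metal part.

Outer boundary:
Σ = (-48) + (18) + (14) + (-56) + (-49) + (-42) = -163
Area = |Σ|/2 = 81.5.
Hole:
Cross-terms: 6, -2, 1, -9, 15  ⇒  Σ = 11
Area = |Σ|/2 = 5.5.
Net area = 81.5 − 5.5 = 76.

76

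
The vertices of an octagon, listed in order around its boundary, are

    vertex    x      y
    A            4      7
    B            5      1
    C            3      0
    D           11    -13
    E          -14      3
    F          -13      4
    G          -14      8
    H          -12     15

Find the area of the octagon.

272.5

Σ = (-31) + (-3) + (-39) + (-149) + (-17) + (-48) + (-114) + (-144) = -545
Area = |Σ|/2 = 272.5.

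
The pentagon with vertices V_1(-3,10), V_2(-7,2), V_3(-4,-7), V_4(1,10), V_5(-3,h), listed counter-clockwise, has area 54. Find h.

Write out the shoelace sum; only the two edges meeting at V_5 involve h:
2·Area = [(1·h − (-3)·10) + ((-3)·10 − (-3)·h)] + 88
       = 4·h + 88 = 108
⇒ h = 5.

5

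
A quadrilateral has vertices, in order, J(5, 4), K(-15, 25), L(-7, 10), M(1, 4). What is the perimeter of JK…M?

60

|JK| = √((-20)² + (21)²) = √841 = 29
|KL| = √((8)² + (-15)²) = √289 = 17
|LM| = √((8)² + (-6)²) = √100 = 10
|MJ| = √((4)² + (0)²) = √16 = 4
Perimeter = 29 + 17 + 10 + 4 = 60.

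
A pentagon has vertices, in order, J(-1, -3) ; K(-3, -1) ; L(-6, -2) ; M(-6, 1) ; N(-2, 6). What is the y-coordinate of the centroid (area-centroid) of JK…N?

Apply the surveyor's formula. First the cross-terms c_i = x_i·y_{i+1} − x_{i+1}·y_i:
  -8, 0, -18, -34, 12  ⇒  2A = -48, A = -24.
Then Σ (y_i + y_{i+1})·c_i = -152, so ȳ = -152 / (6·(-24)) = 19/18.

19/18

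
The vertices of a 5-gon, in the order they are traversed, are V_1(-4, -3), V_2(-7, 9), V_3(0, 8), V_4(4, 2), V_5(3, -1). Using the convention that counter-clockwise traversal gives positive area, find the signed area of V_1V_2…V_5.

-84

Apply the surveyor's formula: 2A = Σ (x_i·y_{i+1} − x_{i+1}·y_i), indices taken mod 5.
Σ = (-57) + (-56) + (-32) + (-10) + (-13) = -168
Signed area = Σ/2 = -84 (negative ⇒ clockwise traversal).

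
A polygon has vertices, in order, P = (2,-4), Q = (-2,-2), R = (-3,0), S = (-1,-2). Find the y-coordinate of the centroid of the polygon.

Apply the shoelace formula. First the cross-terms c_i = x_i·y_{i+1} − x_{i+1}·y_i:
  -12, -6, 6, 8  ⇒  2A = -4, A = -2.
Then Σ (y_i + y_{i+1})·c_i = 24, so ȳ = 24 / (6·(-2)) = -2.

-2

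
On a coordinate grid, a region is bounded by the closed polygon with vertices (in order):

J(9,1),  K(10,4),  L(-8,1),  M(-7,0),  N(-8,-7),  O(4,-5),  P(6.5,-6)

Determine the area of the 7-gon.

Apply Gauss's area formula: 2A = Σ (x_i·y_{i+1} − x_{i+1}·y_i), indices taken mod 7.
J→K: (9)(4) − (10)(1) = 26
K→L: (10)(1) − (-8)(4) = 42
L→M: (-8)(0) − (-7)(1) = 7
M→N: (-7)(-7) − (-8)(0) = 49
N→O: (-8)(-5) − (4)(-7) = 68
O→P: (4)(-6) − (6.5)(-5) = 8.5
P→J: (6.5)(1) − (9)(-6) = 60.5
Σ = 261
Area = |Σ|/2 = 130.5.

130.5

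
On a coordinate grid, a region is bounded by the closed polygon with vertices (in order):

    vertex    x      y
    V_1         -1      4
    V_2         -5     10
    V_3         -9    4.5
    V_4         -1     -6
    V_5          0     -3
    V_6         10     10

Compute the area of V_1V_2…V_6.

Apply the shoelace (surveyor's) formula: 2A = Σ (x_i·y_{i+1} − x_{i+1}·y_i), indices taken mod 6.
Σ = (10) + (67.5) + (58.5) + (3) + (30) + (50) = 219
Area = |Σ|/2 = 109.5.

109.5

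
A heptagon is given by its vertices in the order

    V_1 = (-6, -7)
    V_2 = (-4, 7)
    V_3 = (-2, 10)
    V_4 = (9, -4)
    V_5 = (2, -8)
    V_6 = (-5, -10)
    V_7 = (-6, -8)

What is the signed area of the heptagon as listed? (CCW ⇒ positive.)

-164

Σ = (-70) + (-26) + (-82) + (-64) + (-60) + (-20) + (-6) = -328
Signed area = Σ/2 = -164 (negative ⇒ clockwise traversal).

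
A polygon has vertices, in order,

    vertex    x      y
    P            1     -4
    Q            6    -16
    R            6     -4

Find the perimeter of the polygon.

30

|PQ| = √((5)² + (-12)²) = √169 = 13
|QR| = √((0)² + (12)²) = √144 = 12
|RP| = √((-5)² + (0)²) = √25 = 5
Perimeter = 13 + 12 + 5 = 30.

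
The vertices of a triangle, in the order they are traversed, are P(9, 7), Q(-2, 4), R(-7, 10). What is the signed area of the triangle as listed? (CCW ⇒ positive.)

Apply the shoelace (surveyor's) formula: 2A = Σ (x_i·y_{i+1} − x_{i+1}·y_i), indices taken mod 3.
Σ = (50) + (8) + (-139) = -81
Signed area = Σ/2 = -40.5 (negative ⇒ clockwise traversal).

-40.5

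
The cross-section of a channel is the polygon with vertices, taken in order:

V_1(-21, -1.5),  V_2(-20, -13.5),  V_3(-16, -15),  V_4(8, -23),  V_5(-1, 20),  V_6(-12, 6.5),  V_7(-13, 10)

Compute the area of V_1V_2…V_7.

Apply Gauss's area formula: 2A = Σ (x_i·y_{i+1} − x_{i+1}·y_i), indices taken mod 7.
Σ = (253.5) + (84) + (488) + (137) + (233.5) + (-35.5) + (229.5) = 1390
Area = |Σ|/2 = 695.

695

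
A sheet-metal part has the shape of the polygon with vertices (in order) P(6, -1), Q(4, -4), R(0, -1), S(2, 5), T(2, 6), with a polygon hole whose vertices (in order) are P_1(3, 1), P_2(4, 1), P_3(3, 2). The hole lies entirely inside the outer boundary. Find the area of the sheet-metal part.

Outer boundary:
Apply the shoelace formula: 2A = Σ (x_i·y_{i+1} − x_{i+1}·y_i), indices taken mod 5.
Σ = (-20) + (-4) + (2) + (2) + (-38) = -58
Area = |Σ|/2 = 29.
Hole:
Apply the surveyor's formula: 2A = Σ (x_i·y_{i+1} − x_{i+1}·y_i), indices taken mod 3.
Σ = (-1) + (5) + (-3) = 1
Area = |Σ|/2 = 0.5.
Net area = 29 − 0.5 = 28.5.

28.5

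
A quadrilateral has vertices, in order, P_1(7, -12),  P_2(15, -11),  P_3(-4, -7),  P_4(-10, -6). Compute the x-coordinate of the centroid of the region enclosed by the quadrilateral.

157/42

Apply the surveyor's formula. First the cross-terms c_i = x_i·y_{i+1} − x_{i+1}·y_i:
  103, -149, -46, 162  ⇒  2A = 70, A = 35.
Then Σ (x_i + x_{i+1})·c_i = 785, so x̄ = 785 / (6·35) = 157/42.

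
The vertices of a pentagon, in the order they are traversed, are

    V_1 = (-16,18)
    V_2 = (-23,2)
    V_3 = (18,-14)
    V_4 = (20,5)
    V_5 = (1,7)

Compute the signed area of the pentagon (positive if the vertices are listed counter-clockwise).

651.5

Apply the shoelace (surveyor's) formula: 2A = Σ (x_i·y_{i+1} − x_{i+1}·y_i), indices taken mod 5.
Cross-terms: 382, 286, 370, 135, 130  ⇒  Σ = 1303
Signed area = Σ/2 = 651.5 (positive ⇒ counter-clockwise traversal).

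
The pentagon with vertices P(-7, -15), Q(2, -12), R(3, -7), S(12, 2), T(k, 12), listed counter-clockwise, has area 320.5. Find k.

Write out the shoelace sum; only the two edges meeting at T involve k:
2·Area = [(12·12 − k·2) + (k·(-15) − (-7)·12)] + 226
       = -17·k + 454 = 641
⇒ k = -11.

-11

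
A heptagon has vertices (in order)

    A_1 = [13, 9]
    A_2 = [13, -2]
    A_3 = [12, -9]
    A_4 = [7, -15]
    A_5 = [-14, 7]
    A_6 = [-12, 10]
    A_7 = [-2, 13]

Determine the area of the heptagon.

446.5

Σ = (-143) + (-93) + (-117) + (-161) + (-56) + (-136) + (-187) = -893
Area = |Σ|/2 = 446.5.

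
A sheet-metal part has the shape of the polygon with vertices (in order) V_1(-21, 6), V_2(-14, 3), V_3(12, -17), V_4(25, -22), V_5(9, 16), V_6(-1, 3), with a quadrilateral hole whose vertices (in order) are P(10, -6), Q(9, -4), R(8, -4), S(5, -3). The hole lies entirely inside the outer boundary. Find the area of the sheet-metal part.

538

Outer boundary:
Σ = (21) + (202) + (161) + (598) + (43) + (57) = 1082
Area = |Σ|/2 = 541.
Hole:
Apply Gauss's area formula: 2A = Σ (x_i·y_{i+1} − x_{i+1}·y_i), indices taken mod 4.
Σ = (14) + (-4) + (-4) + (0) = 6
Area = |Σ|/2 = 3.
Net area = 541 − 3 = 538.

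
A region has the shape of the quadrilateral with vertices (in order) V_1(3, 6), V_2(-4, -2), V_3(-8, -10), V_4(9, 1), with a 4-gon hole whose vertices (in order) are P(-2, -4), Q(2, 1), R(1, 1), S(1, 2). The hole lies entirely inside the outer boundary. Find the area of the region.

83.5

Outer boundary:
Cross-terms: 18, 24, 82, 51  ⇒  Σ = 175
Area = |Σ|/2 = 87.5.
Hole:
Apply the shoelace formula: 2A = Σ (x_i·y_{i+1} − x_{i+1}·y_i), indices taken mod 4.
Σ = (6) + (1) + (1) + (0) = 8
Area = |Σ|/2 = 4.
Net area = 87.5 − 4 = 83.5.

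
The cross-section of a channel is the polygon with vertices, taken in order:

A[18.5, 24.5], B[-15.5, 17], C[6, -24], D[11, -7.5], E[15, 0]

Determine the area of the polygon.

A→B: (18.5)(17) − (-15.5)(24.5) = 694.25
B→C: (-15.5)(-24) − (6)(17) = 270
C→D: (6)(-7.5) − (11)(-24) = 219
D→E: (11)(0) − (15)(-7.5) = 112.5
E→A: (15)(24.5) − (18.5)(0) = 367.5
Σ = 1663.25
Area = |Σ|/2 = 831.625.

831.625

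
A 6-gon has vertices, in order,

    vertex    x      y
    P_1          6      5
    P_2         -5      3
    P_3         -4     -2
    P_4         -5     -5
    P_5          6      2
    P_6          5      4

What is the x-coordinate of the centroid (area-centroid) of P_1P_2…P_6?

-2/11

Apply the surveyor's formula. First the cross-terms c_i = x_i·y_{i+1} − x_{i+1}·y_i:
  43, 22, 10, 20, 14, 1  ⇒  2A = 110, A = 55.
Then Σ (x_i + x_{i+1})·c_i = -60, so x̄ = -60 / (6·55) = -2/11.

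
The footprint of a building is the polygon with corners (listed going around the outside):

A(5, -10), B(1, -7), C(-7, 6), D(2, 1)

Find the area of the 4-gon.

56

Apply Gauss's area formula: 2A = Σ (x_i·y_{i+1} − x_{i+1}·y_i), indices taken mod 4.
Cross-terms: -25, -43, -19, -25  ⇒  Σ = -112
Area = |Σ|/2 = 56.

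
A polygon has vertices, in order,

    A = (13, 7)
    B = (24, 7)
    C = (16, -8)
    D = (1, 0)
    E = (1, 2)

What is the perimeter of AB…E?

|AB| = √((11)² + (0)²) = √121 = 11
|BC| = √((-8)² + (-15)²) = √289 = 17
|CD| = √((-15)² + (8)²) = √289 = 17
|DE| = √((0)² + (2)²) = √4 = 2
|EA| = √((12)² + (5)²) = √169 = 13
Perimeter = 11 + 17 + 17 + 2 + 13 = 60.

60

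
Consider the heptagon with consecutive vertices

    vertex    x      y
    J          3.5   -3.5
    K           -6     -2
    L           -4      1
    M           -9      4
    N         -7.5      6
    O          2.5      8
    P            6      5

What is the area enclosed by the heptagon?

Σ = (-28) + (-14) + (-7) + (-24) + (-75) + (-35.5) + (-38.5) = -222
Area = |Σ|/2 = 111.

111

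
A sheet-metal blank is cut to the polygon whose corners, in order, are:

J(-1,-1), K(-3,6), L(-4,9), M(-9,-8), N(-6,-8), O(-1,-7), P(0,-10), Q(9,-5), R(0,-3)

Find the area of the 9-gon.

114.5

Apply the surveyor's formula: 2A = Σ (x_i·y_{i+1} − x_{i+1}·y_i), indices taken mod 9.
Σ = (-9) + (-3) + (113) + (24) + (34) + (10) + (90) + (-27) + (-3) = 229
Area = |Σ|/2 = 114.5.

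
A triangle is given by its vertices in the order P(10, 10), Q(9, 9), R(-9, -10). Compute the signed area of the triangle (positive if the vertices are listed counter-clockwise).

0.5

Apply Gauss's area formula: 2A = Σ (x_i·y_{i+1} − x_{i+1}·y_i), indices taken mod 3.
Σ = (0) + (-9) + (10) = 1
Signed area = Σ/2 = 0.5 (positive ⇒ counter-clockwise traversal).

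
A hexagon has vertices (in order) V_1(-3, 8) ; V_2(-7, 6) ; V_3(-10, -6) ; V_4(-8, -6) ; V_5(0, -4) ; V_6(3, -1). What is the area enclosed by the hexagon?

Apply the shoelace (surveyor's) formula: 2A = Σ (x_i·y_{i+1} − x_{i+1}·y_i), indices taken mod 6.
V_1→V_2: (-3)(6) − (-7)(8) = 38
V_2→V_3: (-7)(-6) − (-10)(6) = 102
V_3→V_4: (-10)(-6) − (-8)(-6) = 12
V_4→V_5: (-8)(-4) − (0)(-6) = 32
V_5→V_6: (0)(-1) − (3)(-4) = 12
V_6→V_1: (3)(8) − (-3)(-1) = 21
Σ = 217
Area = |Σ|/2 = 108.5.

108.5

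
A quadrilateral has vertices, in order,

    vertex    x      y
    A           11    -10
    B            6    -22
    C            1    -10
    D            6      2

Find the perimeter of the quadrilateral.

52

|AB| = √((-5)² + (-12)²) = √169 = 13
|BC| = √((-5)² + (12)²) = √169 = 13
|CD| = √((5)² + (12)²) = √169 = 13
|DA| = √((5)² + (-12)²) = √169 = 13
Perimeter = 13 + 13 + 13 + 13 = 52.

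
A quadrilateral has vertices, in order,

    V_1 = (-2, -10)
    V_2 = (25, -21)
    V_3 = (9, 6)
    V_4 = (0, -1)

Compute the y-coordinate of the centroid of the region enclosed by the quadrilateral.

-236/31

Apply the shoelace (surveyor's) formula. First the cross-terms c_i = x_i·y_{i+1} − x_{i+1}·y_i:
  292, 339, -9, -2  ⇒  2A = 620, A = 310.
Then Σ (y_i + y_{i+1})·c_i = -14160, so ȳ = -14160 / (6·310) = -236/31.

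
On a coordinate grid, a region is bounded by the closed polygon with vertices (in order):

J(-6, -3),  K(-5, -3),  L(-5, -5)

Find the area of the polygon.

1

Cross-terms: 3, 10, -15  ⇒  Σ = -2
Area = |Σ|/2 = 1.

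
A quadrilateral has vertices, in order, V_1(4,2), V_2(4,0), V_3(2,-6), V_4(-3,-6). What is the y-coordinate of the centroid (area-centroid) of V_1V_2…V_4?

-104/33

Apply the surveyor's formula. First the cross-terms c_i = x_i·y_{i+1} − x_{i+1}·y_i:
  -8, -24, -30, 18  ⇒  2A = -44, A = -22.
Then Σ (y_i + y_{i+1})·c_i = 416, so ȳ = 416 / (6·(-22)) = -104/33.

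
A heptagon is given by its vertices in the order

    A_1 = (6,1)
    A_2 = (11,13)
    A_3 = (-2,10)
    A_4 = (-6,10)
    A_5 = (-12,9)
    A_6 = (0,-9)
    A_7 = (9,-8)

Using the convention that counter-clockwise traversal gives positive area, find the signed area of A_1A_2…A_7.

277.5

A_1→A_2: (6)(13) − (11)(1) = 67
A_2→A_3: (11)(10) − (-2)(13) = 136
A_3→A_4: (-2)(10) − (-6)(10) = 40
A_4→A_5: (-6)(9) − (-12)(10) = 66
A_5→A_6: (-12)(-9) − (0)(9) = 108
A_6→A_7: (0)(-8) − (9)(-9) = 81
A_7→A_1: (9)(1) − (6)(-8) = 57
Σ = 555
Signed area = Σ/2 = 277.5 (positive ⇒ counter-clockwise traversal).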